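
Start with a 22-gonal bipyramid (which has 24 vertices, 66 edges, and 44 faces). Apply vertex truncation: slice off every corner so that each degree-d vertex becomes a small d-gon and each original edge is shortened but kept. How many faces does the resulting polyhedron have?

68

Truncation replaces each original edge-end by a new vertex, so V′ = 2E = 132.
Each original edge survives, and each old vertex of degree d contributes d new edges; summing degrees gives Σd = 2E, so E′ = E + 2E = 3E = 198.
Each original face survives and each original vertex becomes one new face: F′ = F + V = 68.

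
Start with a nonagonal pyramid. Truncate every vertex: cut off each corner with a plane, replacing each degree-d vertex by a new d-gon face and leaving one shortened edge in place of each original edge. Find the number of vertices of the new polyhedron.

The base solid has V = 10, E = 18, F = 10.
Truncation replaces each original edge-end by a new vertex, so V′ = 2E = 36.
Each original edge survives, and each old vertex of degree d contributes d new edges; summing degrees gives Σd = 2E, so E′ = E + 2E = 3E = 54.
Each original face survives and each original vertex becomes one new face: F′ = F + V = 20.

36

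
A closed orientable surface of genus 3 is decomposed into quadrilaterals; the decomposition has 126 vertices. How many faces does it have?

χ = 2 − 2·3 = -4, and every face is a square so 4F = 2E.
V − E + F = -4 with E = 4F/2 gives 126 − (4/2 − 1)·F = -4, so F = 130 and E = 260.

130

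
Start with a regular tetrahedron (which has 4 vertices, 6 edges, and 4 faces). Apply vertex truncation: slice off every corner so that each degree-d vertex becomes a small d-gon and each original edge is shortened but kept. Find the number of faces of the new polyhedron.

8

Truncation replaces each original edge-end by a new vertex, so V′ = 2E = 12.
Each original edge survives, and each old vertex of degree d contributes d new edges; summing degrees gives Σd = 2E, so E′ = E + 2E = 3E = 18.
Each original face survives and each original vertex becomes one new face: F′ = F + V = 8.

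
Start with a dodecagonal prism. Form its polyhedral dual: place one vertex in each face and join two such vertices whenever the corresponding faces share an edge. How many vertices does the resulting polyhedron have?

The base solid has V = 24, E = 36, F = 14.
The dual swaps V and F and preserves E: V′ = F = 14, E′ = E = 36, F′ = V = 24.

14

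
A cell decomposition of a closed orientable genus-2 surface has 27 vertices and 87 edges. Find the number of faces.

58

For a closed orientable surface of genus 2, χ = 2 − 2·2 = -2.
F = -2 − V + E = -2 − 27 + 87 = 58.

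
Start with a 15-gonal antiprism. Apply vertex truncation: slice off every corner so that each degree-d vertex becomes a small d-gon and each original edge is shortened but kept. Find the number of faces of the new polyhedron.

The base solid has V = 30, E = 60, F = 32.
Truncation replaces each original edge-end by a new vertex, so V′ = 2E = 120.
Each original edge survives, and each old vertex of degree d contributes d new edges; summing degrees gives Σd = 2E, so E′ = E + 2E = 3E = 180.
Each original face survives and each original vertex becomes one new face: F′ = F + V = 62.

62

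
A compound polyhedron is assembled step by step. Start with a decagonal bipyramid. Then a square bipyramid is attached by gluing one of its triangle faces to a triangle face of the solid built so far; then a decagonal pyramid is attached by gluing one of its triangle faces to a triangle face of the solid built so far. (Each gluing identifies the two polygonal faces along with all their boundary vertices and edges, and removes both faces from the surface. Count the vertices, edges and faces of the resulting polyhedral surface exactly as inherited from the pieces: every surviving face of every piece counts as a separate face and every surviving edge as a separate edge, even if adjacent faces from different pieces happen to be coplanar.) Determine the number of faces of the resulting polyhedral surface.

A decagonal bipyramid: V=12, E=30, F=20.
Attach a square bipyramid (V=6, E=12, F=8) along a 3-gon: merge 3 vertices and 3 edges, delete both glued faces → V=15, E=39, F=26.
Attach a decagonal pyramid (V=11, E=20, F=11) along a 3-gon: merge 3 vertices and 3 edges, delete both glued faces → V=23, E=56, F=35.
Check: V − E + F = 23 − 56 + 35 = 2.

35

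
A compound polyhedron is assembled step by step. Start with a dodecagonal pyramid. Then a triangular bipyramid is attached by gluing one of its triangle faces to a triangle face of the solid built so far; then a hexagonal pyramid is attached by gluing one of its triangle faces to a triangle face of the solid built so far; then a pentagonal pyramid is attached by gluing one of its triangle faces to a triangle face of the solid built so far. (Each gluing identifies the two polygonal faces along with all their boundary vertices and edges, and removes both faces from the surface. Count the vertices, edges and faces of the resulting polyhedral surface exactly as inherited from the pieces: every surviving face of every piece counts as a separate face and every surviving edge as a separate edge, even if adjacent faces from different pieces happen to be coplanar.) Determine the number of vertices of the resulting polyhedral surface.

22

A dodecagonal pyramid: V=13, E=24, F=13.
Attach a triangular bipyramid (V=5, E=9, F=6) along a 3-gon: merge 3 vertices and 3 edges, delete both glued faces → V=15, E=30, F=17.
Attach a hexagonal pyramid (V=7, E=12, F=7) along a 3-gon: merge 3 vertices and 3 edges, delete both glued faces → V=19, E=39, F=22.
Attach a pentagonal pyramid (V=6, E=10, F=6) along a 3-gon: merge 3 vertices and 3 edges, delete both glued faces → V=22, E=46, F=26.
Check: V − E + F = 22 − 46 + 26 = 2.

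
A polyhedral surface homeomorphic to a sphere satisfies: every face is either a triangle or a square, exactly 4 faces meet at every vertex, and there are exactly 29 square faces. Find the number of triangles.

8

Let x be the number of triangles; then F = 29 + x.
Edge–face incidences: 2E = 4·29 + 3·x = 116 + 3x.
Every vertex has degree 4, so 4V = 2E.
Euler: V − E + F = 2 ⇒ (2E)/4 − E + (29 + x) = 2.
Multiply by 8: 2·(2E) − 4·(2E) + 8·(29 + x) = 16, i.e. 232 + 8x − 2·(116 + 3x) = 16.
Collecting terms: 2x = 16, so x = 8.
Then 2E = 116 + 3·8 = 140, so E = 70, V = 2E/4 = 35, F = 29 + 8 = 37.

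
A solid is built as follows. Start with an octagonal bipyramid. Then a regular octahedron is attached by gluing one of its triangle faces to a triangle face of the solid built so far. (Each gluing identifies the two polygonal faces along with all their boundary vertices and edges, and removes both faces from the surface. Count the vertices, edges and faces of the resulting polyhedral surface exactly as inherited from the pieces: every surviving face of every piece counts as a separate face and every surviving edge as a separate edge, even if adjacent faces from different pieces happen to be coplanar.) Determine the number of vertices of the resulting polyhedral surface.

An octagonal bipyramid: V=10, E=24, F=16.
Attach a regular octahedron (V=6, E=12, F=8) along a 3-gon: merge 3 vertices and 3 edges, delete both glued faces → V=13, E=33, F=22.
Check: V − E + F = 13 − 33 + 22 = 2.

13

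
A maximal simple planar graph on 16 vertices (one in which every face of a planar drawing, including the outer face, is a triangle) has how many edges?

In a plane triangulation 3F = 2E and V − E + F = 2, so E = 3V − 6 = 3·16 − 6 = 42.

42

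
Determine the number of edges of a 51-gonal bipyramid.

A bipyramid over an n-gon has 2n triangular faces and n + 2 vertices: V = 51 + 2 = 53, E = 3·51 = 153, F = 2·51 = 102.

153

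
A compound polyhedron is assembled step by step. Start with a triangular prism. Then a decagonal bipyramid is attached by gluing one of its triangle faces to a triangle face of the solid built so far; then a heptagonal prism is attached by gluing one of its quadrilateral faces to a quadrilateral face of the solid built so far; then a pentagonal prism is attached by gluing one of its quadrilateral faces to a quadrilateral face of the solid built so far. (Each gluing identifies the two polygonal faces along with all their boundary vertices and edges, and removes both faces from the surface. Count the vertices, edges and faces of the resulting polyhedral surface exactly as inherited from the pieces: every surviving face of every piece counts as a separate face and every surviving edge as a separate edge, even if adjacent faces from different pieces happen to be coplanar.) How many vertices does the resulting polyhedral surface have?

31

A triangular prism: V=6, E=9, F=5.
Attach a decagonal bipyramid (V=12, E=30, F=20) along a 3-gon: merge 3 vertices and 3 edges, delete both glued faces → V=15, E=36, F=23.
Attach a heptagonal prism (V=14, E=21, F=9) along a 4-gon: merge 4 vertices and 4 edges, delete both glued faces → V=25, E=53, F=30.
Attach a pentagonal prism (V=10, E=15, F=7) along a 4-gon: merge 4 vertices and 4 edges, delete both glued faces → V=31, E=64, F=35.
Check: V − E + F = 31 − 64 + 35 = 2.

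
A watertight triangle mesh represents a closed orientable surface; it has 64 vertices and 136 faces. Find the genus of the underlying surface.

Every face is a triangle, so 2E = 3·136 = 408, giving E = 204.
χ = V − E + F = 64 − 204 + 136 = -4.
For a closed orientable surface χ = 2 − 2g, so g = (2 − (-4))/2 = 3.

3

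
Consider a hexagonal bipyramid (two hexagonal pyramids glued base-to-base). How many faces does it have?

A bipyramid over an n-gon has 2n triangular faces and n + 2 vertices: V = 6 + 2 = 8, E = 3·6 = 18, F = 2·6 = 12.

12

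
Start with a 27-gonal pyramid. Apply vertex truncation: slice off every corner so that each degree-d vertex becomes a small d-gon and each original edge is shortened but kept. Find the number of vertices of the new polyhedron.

The base solid has V = 28, E = 54, F = 28.
Truncation replaces each original edge-end by a new vertex, so V′ = 2E = 108.
Each original edge survives, and each old vertex of degree d contributes d new edges; summing degrees gives Σd = 2E, so E′ = E + 2E = 3E = 162.
Each original face survives and each original vertex becomes one new face: F′ = F + V = 56.

108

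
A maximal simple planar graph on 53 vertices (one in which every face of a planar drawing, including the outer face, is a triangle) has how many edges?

In a plane triangulation 3F = 2E and V − E + F = 2, so E = 3V − 6 = 3·53 − 6 = 153.

153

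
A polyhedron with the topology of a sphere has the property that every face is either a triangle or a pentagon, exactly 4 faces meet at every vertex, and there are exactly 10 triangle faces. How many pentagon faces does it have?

Let x be the number of pentagons; then F = 10 + x.
Edge–face incidences: 2E = 3·10 + 5·x = 30 + 5x.
Every vertex has degree 4, so 4V = 2E.
Euler: V − E + F = 2 ⇒ (2E)/4 − E + (10 + x) = 2.
Multiply by 8: 2·(2E) − 4·(2E) + 8·(10 + x) = 16, i.e. 80 + 8x − 2·(30 + 5x) = 16.
Collecting terms: −2x + 20 = 16, so −2x = −4, so x = 2.
Then 2E = 30 + 5·2 = 40, so E = 20, V = 2E/4 = 10, F = 10 + 2 = 12.

2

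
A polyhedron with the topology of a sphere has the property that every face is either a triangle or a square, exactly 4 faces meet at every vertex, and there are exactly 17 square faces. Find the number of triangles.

8

Let x be the number of triangles; then F = 17 + x.
Edge–face incidences: 2E = 4·17 + 3·x = 68 + 3x.
Every vertex has degree 4, so 4V = 2E.
Euler: V − E + F = 2 ⇒ (2E)/4 − E + (17 + x) = 2.
Multiply by 8: 2·(2E) − 4·(2E) + 8·(17 + x) = 16, i.e. 136 + 8x − 2·(68 + 3x) = 16.
Collecting terms: 2x = 16, so x = 8.
Then 2E = 68 + 3·8 = 92, so E = 46, V = 2E/4 = 23, F = 17 + 8 = 25.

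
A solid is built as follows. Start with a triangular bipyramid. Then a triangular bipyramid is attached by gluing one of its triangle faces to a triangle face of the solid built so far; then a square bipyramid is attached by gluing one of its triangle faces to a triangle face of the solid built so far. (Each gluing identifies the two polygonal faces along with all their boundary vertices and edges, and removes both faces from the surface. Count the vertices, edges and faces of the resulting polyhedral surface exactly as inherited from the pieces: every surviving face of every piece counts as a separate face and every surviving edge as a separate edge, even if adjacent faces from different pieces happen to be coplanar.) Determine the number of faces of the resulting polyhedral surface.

A triangular bipyramid: V=5, E=9, F=6.
Attach a triangular bipyramid (V=5, E=9, F=6) along a 3-gon: merge 3 vertices and 3 edges, delete both glued faces → V=7, E=15, F=10.
Attach a square bipyramid (V=6, E=12, F=8) along a 3-gon: merge 3 vertices and 3 edges, delete both glued faces → V=10, E=24, F=16.
Check: V − E + F = 10 − 24 + 16 = 2.

16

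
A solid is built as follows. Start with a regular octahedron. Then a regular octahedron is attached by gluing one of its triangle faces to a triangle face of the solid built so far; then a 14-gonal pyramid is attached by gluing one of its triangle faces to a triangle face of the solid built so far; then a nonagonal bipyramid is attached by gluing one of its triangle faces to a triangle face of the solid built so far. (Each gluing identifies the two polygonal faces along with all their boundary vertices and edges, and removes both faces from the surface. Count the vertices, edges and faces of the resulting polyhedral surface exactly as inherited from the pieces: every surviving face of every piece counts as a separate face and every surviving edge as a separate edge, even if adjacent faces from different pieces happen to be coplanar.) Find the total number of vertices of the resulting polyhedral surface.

29

A regular octahedron: V=6, E=12, F=8.
Attach a regular octahedron (V=6, E=12, F=8) along a 3-gon: merge 3 vertices and 3 edges, delete both glued faces → V=9, E=21, F=14.
Attach a 14-gonal pyramid (V=15, E=28, F=15) along a 3-gon: merge 3 vertices and 3 edges, delete both glued faces → V=21, E=46, F=27.
Attach a nonagonal bipyramid (V=11, E=27, F=18) along a 3-gon: merge 3 vertices and 3 edges, delete both glued faces → V=29, E=70, F=43.
Check: V − E + F = 29 − 70 + 43 = 2.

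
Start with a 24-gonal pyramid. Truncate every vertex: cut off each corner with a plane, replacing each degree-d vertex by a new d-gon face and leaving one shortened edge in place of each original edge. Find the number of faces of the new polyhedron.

50

The base solid has V = 25, E = 48, F = 25.
Truncation replaces each original edge-end by a new vertex, so V′ = 2E = 96.
Each original edge survives, and each old vertex of degree d contributes d new edges; summing degrees gives Σd = 2E, so E′ = E + 2E = 3E = 144.
Each original face survives and each original vertex becomes one new face: F′ = F + V = 50.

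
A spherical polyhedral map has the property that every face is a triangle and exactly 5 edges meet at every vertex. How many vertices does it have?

12

Each face has 3 edges and each edge borders two faces, so 2E = 3F.
Each vertex has degree 5, so 5V = 2E and hence V = 3F/5.
Euler: V − E + F = 2 ⇒ (3F/5) − (3F/2) + F = 2.
Multiply by 10: (6 − 15 + 10)F = 20, i.e. 1F = 20.
So F = 20, E = 3·20/2 = 30, V = 3·20/5 = 12.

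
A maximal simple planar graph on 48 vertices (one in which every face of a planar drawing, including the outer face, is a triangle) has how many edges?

138

In a plane triangulation 3F = 2E and V − E + F = 2, so E = 3V − 6 = 3·48 − 6 = 138.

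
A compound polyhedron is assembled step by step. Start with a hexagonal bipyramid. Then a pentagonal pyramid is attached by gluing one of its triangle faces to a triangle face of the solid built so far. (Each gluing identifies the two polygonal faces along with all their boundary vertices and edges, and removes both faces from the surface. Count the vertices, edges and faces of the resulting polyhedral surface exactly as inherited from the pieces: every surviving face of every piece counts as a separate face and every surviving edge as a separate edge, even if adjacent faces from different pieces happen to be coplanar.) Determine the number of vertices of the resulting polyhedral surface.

11

A hexagonal bipyramid: V=8, E=18, F=12.
Attach a pentagonal pyramid (V=6, E=10, F=6) along a 3-gon: merge 3 vertices and 3 edges, delete both glued faces → V=11, E=25, F=16.
Check: V − E + F = 11 − 25 + 16 = 2.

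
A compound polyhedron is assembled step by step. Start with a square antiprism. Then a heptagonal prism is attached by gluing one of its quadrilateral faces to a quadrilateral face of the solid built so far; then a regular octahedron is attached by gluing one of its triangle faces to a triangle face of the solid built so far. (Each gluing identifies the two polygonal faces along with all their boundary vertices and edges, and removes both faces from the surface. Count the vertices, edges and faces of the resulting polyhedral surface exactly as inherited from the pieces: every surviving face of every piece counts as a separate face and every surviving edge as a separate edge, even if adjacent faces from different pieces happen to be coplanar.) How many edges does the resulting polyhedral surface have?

A square antiprism: V=8, E=16, F=10.
Attach a heptagonal prism (V=14, E=21, F=9) along a 4-gon: merge 4 vertices and 4 edges, delete both glued faces → V=18, E=33, F=17.
Attach a regular octahedron (V=6, E=12, F=8) along a 3-gon: merge 3 vertices and 3 edges, delete both glued faces → V=21, E=42, F=23.
Check: V − E + F = 21 − 42 + 23 = 2.

42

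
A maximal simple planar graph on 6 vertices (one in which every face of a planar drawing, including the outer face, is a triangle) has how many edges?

12

In a plane triangulation 3F = 2E and V − E + F = 2, so E = 3V − 6 = 3·6 − 6 = 12.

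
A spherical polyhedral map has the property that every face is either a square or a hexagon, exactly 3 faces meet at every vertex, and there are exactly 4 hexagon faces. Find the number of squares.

Let x be the number of squares; then F = 4 + x.
Edge–face incidences: 2E = 6·4 + 4·x = 24 + 4x.
Every vertex has degree 3, so 3V = 2E.
Euler: V − E + F = 2 ⇒ (2E)/3 − E + (4 + x) = 2.
Multiply by 6: 2·(2E) − 3·(2E) + 6·(4 + x) = 12, i.e. 24 + 6x − (24 + 4x) = 12.
Collecting terms: 2x = 12, so x = 6.
Then 2E = 24 + 4·6 = 48, so E = 24, V = 2E/3 = 16, F = 4 + 6 = 10.

6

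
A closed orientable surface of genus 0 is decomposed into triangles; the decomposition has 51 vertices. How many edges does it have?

χ = 2 − 2·0 = 2, and every face is a triangle so 3F = 2E.
V − E + F = 2 with E = 3F/2 gives 51 − (3/2 − 1)·F = 2, so F = 98 and E = 147.

147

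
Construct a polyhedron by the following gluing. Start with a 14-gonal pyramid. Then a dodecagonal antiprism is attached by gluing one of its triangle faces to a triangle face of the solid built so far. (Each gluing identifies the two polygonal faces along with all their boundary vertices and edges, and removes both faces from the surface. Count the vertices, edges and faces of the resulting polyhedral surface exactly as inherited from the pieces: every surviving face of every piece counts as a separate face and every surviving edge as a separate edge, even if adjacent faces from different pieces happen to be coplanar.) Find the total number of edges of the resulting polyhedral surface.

73

A 14-gonal pyramid: V=15, E=28, F=15.
Attach a dodecagonal antiprism (V=24, E=48, F=26) along a 3-gon: merge 3 vertices and 3 edges, delete both glued faces → V=36, E=73, F=39.
Check: V − E + F = 36 − 73 + 39 = 2.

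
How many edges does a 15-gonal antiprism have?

60

An antiprism on an n-gon has two n-gon caps and 2n triangles: V = 2·15 = 30, E = 4·15 = 60, F = 2·15 + 2 = 32.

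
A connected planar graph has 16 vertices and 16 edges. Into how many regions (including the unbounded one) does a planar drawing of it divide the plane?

Euler's formula for a connected plane graph: V − E + F = 2, so F = 2 − 16 + 16 = 2.

2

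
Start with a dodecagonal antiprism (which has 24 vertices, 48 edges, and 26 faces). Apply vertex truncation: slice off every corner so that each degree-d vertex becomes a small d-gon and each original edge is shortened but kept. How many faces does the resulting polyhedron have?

Truncation replaces each original edge-end by a new vertex, so V′ = 2E = 96.
Each original edge survives, and each old vertex of degree d contributes d new edges; summing degrees gives Σd = 2E, so E′ = E + 2E = 3E = 144.
Each original face survives and each original vertex becomes one new face: F′ = F + V = 50.

50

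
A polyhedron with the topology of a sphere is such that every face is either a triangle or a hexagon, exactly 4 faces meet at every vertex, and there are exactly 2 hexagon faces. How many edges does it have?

24

Let x be the number of triangles; then F = 2 + x.
Edge–face incidences: 2E = 6·2 + 3·x = 12 + 3x.
Every vertex has degree 4, so 4V = 2E.
Euler: V − E + F = 2 ⇒ (2E)/4 − E + (2 + x) = 2.
Multiply by 8: 2·(2E) − 4·(2E) + 8·(2 + x) = 16, i.e. 16 + 8x − 2·(12 + 3x) = 16.
Collecting terms: 2x − 8 = 16, so 2x = 24, so x = 12.
Then 2E = 12 + 3·12 = 48, so E = 24, V = 2E/4 = 12, F = 2 + 12 = 14.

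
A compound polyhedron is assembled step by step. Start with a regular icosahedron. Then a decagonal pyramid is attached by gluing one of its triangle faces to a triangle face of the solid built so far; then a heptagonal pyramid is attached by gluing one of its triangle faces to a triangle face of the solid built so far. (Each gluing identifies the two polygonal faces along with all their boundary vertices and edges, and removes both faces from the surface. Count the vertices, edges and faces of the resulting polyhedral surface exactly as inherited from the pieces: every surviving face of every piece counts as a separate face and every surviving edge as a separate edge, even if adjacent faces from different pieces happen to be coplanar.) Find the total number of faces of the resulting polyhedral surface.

A regular icosahedron: V=12, E=30, F=20.
Attach a decagonal pyramid (V=11, E=20, F=11) along a 3-gon: merge 3 vertices and 3 edges, delete both glued faces → V=20, E=47, F=29.
Attach a heptagonal pyramid (V=8, E=14, F=8) along a 3-gon: merge 3 vertices and 3 edges, delete both glued faces → V=25, E=58, F=35.
Check: V − E + F = 25 − 58 + 35 = 2.

35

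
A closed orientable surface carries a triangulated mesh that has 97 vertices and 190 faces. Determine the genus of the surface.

Every face is a triangle, so 2E = 3·190 = 570, giving E = 285.
χ = V − E + F = 97 − 285 + 190 = 2.
For a closed orientable surface χ = 2 − 2g, so g = (2 − (2))/2 = 0.

0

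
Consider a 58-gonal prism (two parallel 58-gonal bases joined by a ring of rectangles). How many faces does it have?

A prism on an n-gon has two n-gon bases and n rectangular sides: V = 2·58 = 116, E = 3·58 = 174, F = 58 + 2 = 60.
Check: V − E + F = 116 − 174 + 60 = 2.

60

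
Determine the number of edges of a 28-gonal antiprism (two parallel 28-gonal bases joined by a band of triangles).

112

An antiprism on an n-gon has two n-gon caps and 2n triangles: V = 2·28 = 56, E = 4·28 = 112, F = 2·28 + 2 = 58.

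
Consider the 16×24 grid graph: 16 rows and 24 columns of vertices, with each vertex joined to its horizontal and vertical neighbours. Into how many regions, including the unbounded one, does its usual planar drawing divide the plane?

346

The grid has V = 16·24 = 384 vertices and E = 16·23 + 24·15 = 728 edges.
F = 2 − V + E = 2 − 384 + 728 = 346.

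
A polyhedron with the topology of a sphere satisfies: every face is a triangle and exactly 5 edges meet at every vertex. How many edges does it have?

30

Each face has 3 edges and each edge borders two faces, so 2E = 3F.
Each vertex has degree 5, so 5V = 2E and hence V = 3F/5.
Euler: V − E + F = 2 ⇒ (3F/5) − (3F/2) + F = 2.
Multiply by 10: (6 − 15 + 10)F = 20, i.e. 1F = 20.
So F = 20, E = 3·20/2 = 30, V = 3·20/5 = 12.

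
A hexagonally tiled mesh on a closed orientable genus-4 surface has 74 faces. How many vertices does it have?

142

χ = 2 − 2·4 = -6, and every face is a hexagon so 6F = 2E.
E = 6·74/2 = 222. Then V = -6 + E − F = -6 + 222 − 74 = 142.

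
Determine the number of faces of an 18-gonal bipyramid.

A bipyramid over an n-gon has 2n triangular faces and n + 2 vertices: V = 18 + 2 = 20, E = 3·18 = 54, F = 2·18 = 36.

36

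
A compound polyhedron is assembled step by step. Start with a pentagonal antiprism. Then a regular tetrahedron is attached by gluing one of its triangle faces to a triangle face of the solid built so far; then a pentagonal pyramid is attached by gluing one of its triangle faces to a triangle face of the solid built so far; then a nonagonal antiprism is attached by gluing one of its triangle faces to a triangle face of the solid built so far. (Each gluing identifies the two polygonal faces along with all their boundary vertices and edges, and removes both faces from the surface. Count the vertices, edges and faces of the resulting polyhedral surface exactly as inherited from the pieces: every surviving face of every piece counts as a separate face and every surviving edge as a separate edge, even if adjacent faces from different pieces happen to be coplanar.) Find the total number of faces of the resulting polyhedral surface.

36

A pentagonal antiprism: V=10, E=20, F=12.
Attach a regular tetrahedron (V=4, E=6, F=4) along a 3-gon: merge 3 vertices and 3 edges, delete both glued faces → V=11, E=23, F=14.
Attach a pentagonal pyramid (V=6, E=10, F=6) along a 3-gon: merge 3 vertices and 3 edges, delete both glued faces → V=14, E=30, F=18.
Attach a nonagonal antiprism (V=18, E=36, F=20) along a 3-gon: merge 3 vertices and 3 edges, delete both glued faces → V=29, E=63, F=36.
Check: V − E + F = 29 − 63 + 36 = 2.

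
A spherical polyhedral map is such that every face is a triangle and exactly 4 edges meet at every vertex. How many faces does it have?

Each face has 3 edges and each edge borders two faces, so 2E = 3F.
Each vertex has degree 4, so 4V = 2E and hence V = 3F/4.
Euler: V − E + F = 2 ⇒ (3F/4) − (3F/2) + F = 2.
Multiply by 8: (6 − 12 + 8)F = 16, i.e. 2F = 16.
So F = 8, E = 3·8/2 = 12, V = 3·8/4 = 6.

8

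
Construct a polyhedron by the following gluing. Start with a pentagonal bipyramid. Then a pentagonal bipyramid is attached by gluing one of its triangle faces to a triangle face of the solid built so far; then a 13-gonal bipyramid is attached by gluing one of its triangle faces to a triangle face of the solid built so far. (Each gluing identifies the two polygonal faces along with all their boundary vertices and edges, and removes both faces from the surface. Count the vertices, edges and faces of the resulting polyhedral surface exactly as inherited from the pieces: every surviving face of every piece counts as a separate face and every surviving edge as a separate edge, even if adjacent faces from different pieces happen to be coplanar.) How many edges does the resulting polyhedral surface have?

63

A pentagonal bipyramid: V=7, E=15, F=10.
Attach a pentagonal bipyramid (V=7, E=15, F=10) along a 3-gon: merge 3 vertices and 3 edges, delete both glued faces → V=11, E=27, F=18.
Attach a 13-gonal bipyramid (V=15, E=39, F=26) along a 3-gon: merge 3 vertices and 3 edges, delete both glued faces → V=23, E=63, F=42.
Check: V − E + F = 23 − 63 + 42 = 2.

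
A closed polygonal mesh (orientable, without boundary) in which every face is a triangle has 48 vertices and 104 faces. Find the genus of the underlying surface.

3

Every face is a triangle, so 2E = 3·104 = 312, giving E = 156.
χ = V − E + F = 48 − 156 + 104 = -4.
For a closed orientable surface χ = 2 − 2g, so g = (2 − (-4))/2 = 3.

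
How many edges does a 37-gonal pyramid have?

74

A pyramid on an n-gon base has one n-gon and n triangles: V = 37 + 1 = 38, E = 2·37 = 74, F = 37 + 1 = 38.
Check: V − E + F = 38 − 74 + 38 = 2.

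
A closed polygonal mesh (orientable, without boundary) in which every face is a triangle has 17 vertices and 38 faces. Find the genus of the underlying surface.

Every face is a triangle, so 2E = 3·38 = 114, giving E = 57.
χ = V − E + F = 17 − 57 + 38 = -2.
For a closed orientable surface χ = 2 − 2g, so g = (2 − (-2))/2 = 2.

2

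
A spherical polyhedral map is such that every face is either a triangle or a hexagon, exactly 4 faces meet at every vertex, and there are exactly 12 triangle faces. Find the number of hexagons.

2

Let x be the number of hexagons; then F = 12 + x.
Edge–face incidences: 2E = 3·12 + 6·x = 36 + 6x.
Every vertex has degree 4, so 4V = 2E.
Euler: V − E + F = 2 ⇒ (2E)/4 − E + (12 + x) = 2.
Multiply by 8: 2·(2E) − 4·(2E) + 8·(12 + x) = 16, i.e. 96 + 8x − 2·(36 + 6x) = 16.
Collecting terms: −4x + 24 = 16, so −4x = −8, so x = 2.
Then 2E = 36 + 6·2 = 48, so E = 24, V = 2E/4 = 12, F = 12 + 2 = 14.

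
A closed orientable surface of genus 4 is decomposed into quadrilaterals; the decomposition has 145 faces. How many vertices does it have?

139

χ = 2 − 2·4 = -6, and every face is a square so 4F = 2E.
E = 4·145/2 = 290. Then V = -6 + E − F = -6 + 290 − 145 = 139.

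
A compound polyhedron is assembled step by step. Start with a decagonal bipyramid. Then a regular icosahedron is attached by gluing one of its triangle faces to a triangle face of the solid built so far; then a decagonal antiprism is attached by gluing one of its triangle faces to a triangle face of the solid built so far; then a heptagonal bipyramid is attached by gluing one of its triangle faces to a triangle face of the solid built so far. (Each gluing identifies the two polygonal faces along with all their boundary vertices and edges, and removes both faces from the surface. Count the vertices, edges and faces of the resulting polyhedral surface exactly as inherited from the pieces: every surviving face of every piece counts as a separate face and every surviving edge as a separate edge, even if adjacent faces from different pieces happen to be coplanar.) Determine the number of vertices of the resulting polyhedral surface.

A decagonal bipyramid: V=12, E=30, F=20.
Attach a regular icosahedron (V=12, E=30, F=20) along a 3-gon: merge 3 vertices and 3 edges, delete both glued faces → V=21, E=57, F=38.
Attach a decagonal antiprism (V=20, E=40, F=22) along a 3-gon: merge 3 vertices and 3 edges, delete both glued faces → V=38, E=94, F=58.
Attach a heptagonal bipyramid (V=9, E=21, F=14) along a 3-gon: merge 3 vertices and 3 edges, delete both glued faces → V=44, E=112, F=70.
Check: V − E + F = 44 − 112 + 70 = 2.

44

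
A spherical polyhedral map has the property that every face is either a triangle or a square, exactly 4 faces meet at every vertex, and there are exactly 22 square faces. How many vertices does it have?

Let x be the number of triangles; then F = 22 + x.
Edge–face incidences: 2E = 4·22 + 3·x = 88 + 3x.
Every vertex has degree 4, so 4V = 2E.
Euler: V − E + F = 2 ⇒ (2E)/4 − E + (22 + x) = 2.
Multiply by 8: 2·(2E) − 4·(2E) + 8·(22 + x) = 16, i.e. 176 + 8x − 2·(88 + 3x) = 16.
Collecting terms: 2x = 16, so x = 8.
Then 2E = 88 + 3·8 = 112, so E = 56, V = 2E/4 = 28, F = 22 + 8 = 30.

28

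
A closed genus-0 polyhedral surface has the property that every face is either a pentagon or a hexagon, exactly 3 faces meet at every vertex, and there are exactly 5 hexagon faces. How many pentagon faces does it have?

Let x be the number of pentagons; then F = 5 + x.
Edge–face incidences: 2E = 6·5 + 5·x = 30 + 5x.
Every vertex has degree 3, so 3V = 2E.
Euler: V − E + F = 2 ⇒ (2E)/3 − E + (5 + x) = 2.
Multiply by 6: 2·(2E) − 3·(2E) + 6·(5 + x) = 12, i.e. 30 + 6x − (30 + 5x) = 12.
Collecting terms: x = 12.
Then 2E = 30 + 5·12 = 90, so E = 45, V = 2E/3 = 30, F = 5 + 12 = 17.

12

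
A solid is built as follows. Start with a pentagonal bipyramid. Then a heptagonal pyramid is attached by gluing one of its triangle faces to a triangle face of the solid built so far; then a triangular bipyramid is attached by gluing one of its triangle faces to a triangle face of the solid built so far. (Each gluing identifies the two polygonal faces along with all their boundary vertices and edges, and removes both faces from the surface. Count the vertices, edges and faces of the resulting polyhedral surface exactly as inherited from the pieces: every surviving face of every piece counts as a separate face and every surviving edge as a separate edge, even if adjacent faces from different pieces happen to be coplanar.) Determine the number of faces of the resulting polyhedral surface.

A pentagonal bipyramid: V=7, E=15, F=10.
Attach a heptagonal pyramid (V=8, E=14, F=8) along a 3-gon: merge 3 vertices and 3 edges, delete both glued faces → V=12, E=26, F=16.
Attach a triangular bipyramid (V=5, E=9, F=6) along a 3-gon: merge 3 vertices and 3 edges, delete both glued faces → V=14, E=32, F=20.
Check: V − E + F = 14 − 32 + 20 = 2.

20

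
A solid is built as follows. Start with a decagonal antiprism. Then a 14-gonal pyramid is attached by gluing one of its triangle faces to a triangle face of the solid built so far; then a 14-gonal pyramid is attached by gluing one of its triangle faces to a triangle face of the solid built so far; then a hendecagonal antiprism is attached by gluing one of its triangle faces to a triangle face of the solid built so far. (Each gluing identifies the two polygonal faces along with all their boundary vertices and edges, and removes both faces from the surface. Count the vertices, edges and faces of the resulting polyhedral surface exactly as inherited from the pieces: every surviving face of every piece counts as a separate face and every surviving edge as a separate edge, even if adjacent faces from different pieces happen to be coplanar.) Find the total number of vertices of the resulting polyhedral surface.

A decagonal antiprism: V=20, E=40, F=22.
Attach a 14-gonal pyramid (V=15, E=28, F=15) along a 3-gon: merge 3 vertices and 3 edges, delete both glued faces → V=32, E=65, F=35.
Attach a 14-gonal pyramid (V=15, E=28, F=15) along a 3-gon: merge 3 vertices and 3 edges, delete both glued faces → V=44, E=90, F=48.
Attach a hendecagonal antiprism (V=22, E=44, F=24) along a 3-gon: merge 3 vertices and 3 edges, delete both glued faces → V=63, E=131, F=70.
Check: V − E + F = 63 − 131 + 70 = 2.

63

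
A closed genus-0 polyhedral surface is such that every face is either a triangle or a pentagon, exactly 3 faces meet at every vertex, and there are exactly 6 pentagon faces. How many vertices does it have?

Let x be the number of triangles; then F = 6 + x.
Edge–face incidences: 2E = 5·6 + 3·x = 30 + 3x.
Every vertex has degree 3, so 3V = 2E.
Euler: V − E + F = 2 ⇒ (2E)/3 − E + (6 + x) = 2.
Multiply by 6: 2·(2E) − 3·(2E) + 6·(6 + x) = 12, i.e. 36 + 6x − (30 + 3x) = 12.
Collecting terms: 3x + 6 = 12, so 3x = 6, so x = 2.
Then 2E = 30 + 3·2 = 36, so E = 18, V = 2E/3 = 12, F = 6 + 2 = 8.

12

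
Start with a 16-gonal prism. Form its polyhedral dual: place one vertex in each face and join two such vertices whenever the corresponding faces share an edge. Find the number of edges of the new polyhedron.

The base solid has V = 32, E = 48, F = 18.
The dual swaps V and F and preserves E: V′ = F = 18, E′ = E = 48, F′ = V = 32.

48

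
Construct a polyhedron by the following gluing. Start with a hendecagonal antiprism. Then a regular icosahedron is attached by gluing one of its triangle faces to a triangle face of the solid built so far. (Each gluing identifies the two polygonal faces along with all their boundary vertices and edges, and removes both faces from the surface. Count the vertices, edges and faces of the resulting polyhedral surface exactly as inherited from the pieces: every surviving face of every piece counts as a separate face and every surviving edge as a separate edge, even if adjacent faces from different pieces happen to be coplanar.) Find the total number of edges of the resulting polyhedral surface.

A hendecagonal antiprism: V=22, E=44, F=24.
Attach a regular icosahedron (V=12, E=30, F=20) along a 3-gon: merge 3 vertices and 3 edges, delete both glued faces → V=31, E=71, F=42.
Check: V − E + F = 31 − 71 + 42 = 2.

71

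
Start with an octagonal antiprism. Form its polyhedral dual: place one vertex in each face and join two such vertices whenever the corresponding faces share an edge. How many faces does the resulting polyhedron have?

The base solid has V = 16, E = 32, F = 18.
The dual swaps V and F and preserves E: V′ = F = 18, E′ = E = 32, F′ = V = 16.

16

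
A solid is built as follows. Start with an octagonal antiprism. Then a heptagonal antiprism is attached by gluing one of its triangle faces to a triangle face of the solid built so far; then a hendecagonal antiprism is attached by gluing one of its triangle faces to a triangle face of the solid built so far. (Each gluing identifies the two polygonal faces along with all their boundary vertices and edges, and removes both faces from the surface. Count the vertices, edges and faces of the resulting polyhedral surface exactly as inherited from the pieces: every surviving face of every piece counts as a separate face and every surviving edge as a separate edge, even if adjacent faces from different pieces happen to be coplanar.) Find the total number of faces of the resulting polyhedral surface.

54

An octagonal antiprism: V=16, E=32, F=18.
Attach a heptagonal antiprism (V=14, E=28, F=16) along a 3-gon: merge 3 vertices and 3 edges, delete both glued faces → V=27, E=57, F=32.
Attach a hendecagonal antiprism (V=22, E=44, F=24) along a 3-gon: merge 3 vertices and 3 edges, delete both glued faces → V=46, E=98, F=54.
Check: V − E + F = 46 − 98 + 54 = 2.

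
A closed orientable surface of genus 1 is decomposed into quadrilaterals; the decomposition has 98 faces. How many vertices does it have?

χ = 2 − 2·1 = 0, and every face is a square so 4F = 2E.
E = 4·98/2 = 196. Then V = 0 + E − F = 0 + 196 − 98 = 98.

98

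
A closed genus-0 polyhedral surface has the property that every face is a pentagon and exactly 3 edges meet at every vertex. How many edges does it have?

30

Each face has 5 edges and each edge borders two faces, so 2E = 5F.
Each vertex has degree 3, so 3V = 2E and hence V = 5F/3.
Euler: V − E + F = 2 ⇒ (5F/3) − (5F/2) + F = 2.
Multiply by 6: (10 − 15 + 6)F = 12, i.e. 1F = 12.
So F = 12, E = 5·12/2 = 30, V = 5·12/3 = 20.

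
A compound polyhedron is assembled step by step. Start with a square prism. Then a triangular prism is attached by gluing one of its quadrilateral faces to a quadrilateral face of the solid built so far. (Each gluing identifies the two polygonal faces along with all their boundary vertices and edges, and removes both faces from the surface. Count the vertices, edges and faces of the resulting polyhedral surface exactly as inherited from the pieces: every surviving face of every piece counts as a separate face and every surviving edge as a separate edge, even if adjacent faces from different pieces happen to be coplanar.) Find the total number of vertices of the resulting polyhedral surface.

A square prism: V=8, E=12, F=6.
Attach a triangular prism (V=6, E=9, F=5) along a 4-gon: merge 4 vertices and 4 edges, delete both glued faces → V=10, E=17, F=9.
Check: V − E + F = 10 − 17 + 9 = 2.

10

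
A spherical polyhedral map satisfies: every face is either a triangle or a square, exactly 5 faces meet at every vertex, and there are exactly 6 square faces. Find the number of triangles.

Let x be the number of triangles; then F = 6 + x.
Edge–face incidences: 2E = 4·6 + 3·x = 24 + 3x.
Every vertex has degree 5, so 5V = 2E.
Euler: V − E + F = 2 ⇒ (2E)/5 − E + (6 + x) = 2.
Multiply by 10: 2·(2E) − 5·(2E) + 10·(6 + x) = 20, i.e. 60 + 10x − 3·(24 + 3x) = 20.
Collecting terms: x − 12 = 20, so x = 32.
Then 2E = 24 + 3·32 = 120, so E = 60, V = 2E/5 = 24, F = 6 + 32 = 38.

32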